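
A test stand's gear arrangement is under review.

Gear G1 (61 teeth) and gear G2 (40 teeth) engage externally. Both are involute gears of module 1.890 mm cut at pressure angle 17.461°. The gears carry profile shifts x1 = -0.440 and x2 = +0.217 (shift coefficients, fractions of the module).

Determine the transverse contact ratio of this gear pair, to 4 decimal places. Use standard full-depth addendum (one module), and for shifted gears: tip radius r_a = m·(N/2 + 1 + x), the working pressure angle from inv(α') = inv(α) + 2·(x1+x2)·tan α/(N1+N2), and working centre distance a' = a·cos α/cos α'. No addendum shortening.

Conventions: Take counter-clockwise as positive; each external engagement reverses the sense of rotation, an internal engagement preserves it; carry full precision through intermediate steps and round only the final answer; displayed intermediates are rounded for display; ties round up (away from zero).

1.9296

class = single-mesh tooth geometry [involute pair 61T × 40T, m = 1.890]
base radii: r_b1 = 54.988800, r_b2 = 36.058229
tip radii: r_a1 = 58.703400, r_a2 = 40.100130
inv(α') = inv(17.461°) + 2·(-0.440+0.217)·tan α/(61+40) = 0.00840966  ⇒  α' = 16.61376°
a' = a·cos α / cos α' = 95.4450·cos 17.461°/cos 16.61376° = 95.013468
action lengths: √(r_a1²−r_b1²) = 20.550452, √(r_a2²−r_b2²) = 17.544928
base pitch p_b = π·m·cos α = 5.664013
CR = (20.550452 + 17.544928 − 95.013468·sin 16.61376°)/5.664013 = 1.929598
contact ratio ≈ 1.9296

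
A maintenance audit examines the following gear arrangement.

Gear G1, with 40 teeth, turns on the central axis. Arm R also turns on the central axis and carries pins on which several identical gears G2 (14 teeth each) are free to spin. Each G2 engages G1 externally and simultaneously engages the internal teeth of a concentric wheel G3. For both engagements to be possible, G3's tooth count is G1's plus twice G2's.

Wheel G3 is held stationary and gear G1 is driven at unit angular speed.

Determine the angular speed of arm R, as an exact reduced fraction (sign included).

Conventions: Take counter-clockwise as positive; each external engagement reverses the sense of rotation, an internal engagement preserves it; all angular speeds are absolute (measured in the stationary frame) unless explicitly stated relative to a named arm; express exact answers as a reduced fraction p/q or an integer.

10/27

planetary set (40T centre, 14T on arm, 68T internal) — Willis relation
ring teeth: 40 + 2·14 = 68
40(ω_sun−ω_arm) = −68(ω_ring−ω_arm),  ω_ring = 0, ω_sun = 1
40(1−ω_arm) = −68(0−ω_arm)  ⇒  108·ω_arm = 40  ⇒  ω_arm = 10/27
exact speed ratio = 10/27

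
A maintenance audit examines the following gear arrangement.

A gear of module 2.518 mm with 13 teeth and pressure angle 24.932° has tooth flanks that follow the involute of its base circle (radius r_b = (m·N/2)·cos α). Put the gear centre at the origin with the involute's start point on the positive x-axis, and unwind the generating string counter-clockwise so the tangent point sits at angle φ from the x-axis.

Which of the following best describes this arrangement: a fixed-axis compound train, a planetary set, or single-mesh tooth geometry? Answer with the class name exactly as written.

class = single-mesh tooth geometry [base-circle involute, m = 2.518, 13T]
classification: single-mesh tooth geometry

single-mesh tooth geometry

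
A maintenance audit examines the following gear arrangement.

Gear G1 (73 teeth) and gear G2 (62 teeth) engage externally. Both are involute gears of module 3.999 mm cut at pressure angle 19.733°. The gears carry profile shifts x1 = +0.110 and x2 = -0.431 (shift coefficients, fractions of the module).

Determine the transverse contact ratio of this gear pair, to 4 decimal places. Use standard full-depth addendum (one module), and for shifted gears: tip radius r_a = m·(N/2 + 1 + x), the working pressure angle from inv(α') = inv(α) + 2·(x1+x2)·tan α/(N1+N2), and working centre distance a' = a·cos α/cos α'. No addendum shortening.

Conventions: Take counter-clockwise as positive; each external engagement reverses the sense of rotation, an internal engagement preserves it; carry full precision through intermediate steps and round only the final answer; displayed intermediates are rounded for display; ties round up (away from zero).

class = single-mesh tooth geometry [involute pair 73T × 62T, m = 3.999]
base radii: r_b1 = 137.391974, r_b2 = 116.689074
tip radii: r_a1 = 150.402390, r_a2 = 126.244431
inv(α') = inv(19.733°) + 2·(+0.110-0.431)·tan α/(73+62) = 0.01259012  ⇒  α' = 18.93942°
a' = a·cos α / cos α' = 269.9325·cos 19.733°/cos 18.93942° = 268.623719
action lengths: √(r_a1²−r_b1²) = 61.190885, √(r_a2²−r_b2²) = 48.180042
base pitch p_b = π·m·cos α = 11.825469
CR = (61.190885 + 48.180042 − 268.623719·sin 18.93942°)/11.825469 = 1.875969
contact ratio ≈ 1.8760

1.8760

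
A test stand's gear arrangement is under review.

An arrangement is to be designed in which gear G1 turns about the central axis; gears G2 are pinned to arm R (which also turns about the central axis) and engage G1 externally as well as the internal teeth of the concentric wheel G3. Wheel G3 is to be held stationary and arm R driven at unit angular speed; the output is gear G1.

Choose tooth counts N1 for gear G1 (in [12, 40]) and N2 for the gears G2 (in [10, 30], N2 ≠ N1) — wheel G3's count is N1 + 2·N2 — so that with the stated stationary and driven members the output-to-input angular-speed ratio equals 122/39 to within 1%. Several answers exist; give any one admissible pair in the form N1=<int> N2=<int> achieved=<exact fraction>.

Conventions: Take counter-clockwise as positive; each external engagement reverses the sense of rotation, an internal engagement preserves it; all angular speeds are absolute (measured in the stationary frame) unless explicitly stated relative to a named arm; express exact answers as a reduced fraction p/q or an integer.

planetary set to be sized for 122/39 (Willis relation)
Willis with ω_ring = 0: ω_sun/ω_arm = (N1+N3)/N1; set equal to 122/39  ⇒  N3/N1 = 122/39 − 1 = 83/39
N3 = N1 + 2·N2  ⇒  N2/N1 = (N3/N1 − 1)/2 = (83/39 − 1)/2 = 22/39
smallest multiple with N1 ≥ 12 and N2 ≥ 10: k = 1  ⇒  N1 = 1·39 = 39, N2 = 1·22 = 22 (N1 ≤ 40, N2 ≤ 30, N2 ≠ N1 ✓), N3 = 39 + 2·22 = 83
check: (N1+N3)/N1 with N1 = 39, N3 = 83 gives 122/39; |achieved − target| = 0 ≤ 61/1950 ✓

N1=39 N2=22 achieved=122/39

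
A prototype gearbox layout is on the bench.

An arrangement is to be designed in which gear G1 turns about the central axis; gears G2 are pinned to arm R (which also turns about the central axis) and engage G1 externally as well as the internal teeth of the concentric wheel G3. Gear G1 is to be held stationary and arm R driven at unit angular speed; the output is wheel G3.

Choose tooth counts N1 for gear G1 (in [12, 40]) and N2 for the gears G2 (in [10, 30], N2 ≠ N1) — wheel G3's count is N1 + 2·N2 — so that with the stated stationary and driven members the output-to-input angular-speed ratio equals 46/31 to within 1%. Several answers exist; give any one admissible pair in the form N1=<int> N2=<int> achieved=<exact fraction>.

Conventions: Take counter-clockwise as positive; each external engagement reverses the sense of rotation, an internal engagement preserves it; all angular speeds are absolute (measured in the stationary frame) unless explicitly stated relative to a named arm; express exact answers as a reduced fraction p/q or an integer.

N1=30 N2=16 achieved=46/31

planetary set to be sized for 46/31 (Willis relation)
Willis with ω_sun = 0: ω_ring/ω_arm = (N1+N3)/N3; set equal to 46/31  ⇒  N3/N1 = 1/(46/31 − 1) = 31/15
N3 = N1 + 2·N2  ⇒  N2/N1 = (N3/N1 − 1)/2 = (31/15 − 1)/2 = 8/15
smallest multiple with N1 ≥ 12 and N2 ≥ 10: k = 2  ⇒  N1 = 2·15 = 30, N2 = 2·8 = 16 (N1 ≤ 40, N2 ≤ 30, N2 ≠ N1 ✓), N3 = 30 + 2·16 = 62
check: (N1+N3)/N3 with N1 = 30, N3 = 62 gives 46/31; |achieved − target| = 0 ≤ 23/1550 ✓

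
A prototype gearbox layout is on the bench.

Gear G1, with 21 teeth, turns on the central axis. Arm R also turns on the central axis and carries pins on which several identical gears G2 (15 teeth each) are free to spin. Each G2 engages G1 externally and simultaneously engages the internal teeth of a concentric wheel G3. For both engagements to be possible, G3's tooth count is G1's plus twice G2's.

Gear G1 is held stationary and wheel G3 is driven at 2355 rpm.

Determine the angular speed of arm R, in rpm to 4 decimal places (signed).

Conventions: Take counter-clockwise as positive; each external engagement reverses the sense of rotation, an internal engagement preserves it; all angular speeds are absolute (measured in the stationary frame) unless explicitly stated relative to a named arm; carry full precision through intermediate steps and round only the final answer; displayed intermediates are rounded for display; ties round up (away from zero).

+1668.1250 rpm

planetary set (21T centre, 15T on arm, 51T internal) — Willis relation
normalise by the input: solve with ω_ring = 1, then scale by 2355 rpm
ring teeth: 21 + 2·15 = 51
21(ω_sun−ω_arm) = −51(ω_ring−ω_arm),  ω_sun = 0, ω_ring = 1
21(0−ω_arm) = −51(1−ω_arm)  ⇒  72·ω_arm = 51  ⇒  ω_arm = 17/24
scale: ω_arm = 17/24 × 2355 rpm = +1668.1250 rpm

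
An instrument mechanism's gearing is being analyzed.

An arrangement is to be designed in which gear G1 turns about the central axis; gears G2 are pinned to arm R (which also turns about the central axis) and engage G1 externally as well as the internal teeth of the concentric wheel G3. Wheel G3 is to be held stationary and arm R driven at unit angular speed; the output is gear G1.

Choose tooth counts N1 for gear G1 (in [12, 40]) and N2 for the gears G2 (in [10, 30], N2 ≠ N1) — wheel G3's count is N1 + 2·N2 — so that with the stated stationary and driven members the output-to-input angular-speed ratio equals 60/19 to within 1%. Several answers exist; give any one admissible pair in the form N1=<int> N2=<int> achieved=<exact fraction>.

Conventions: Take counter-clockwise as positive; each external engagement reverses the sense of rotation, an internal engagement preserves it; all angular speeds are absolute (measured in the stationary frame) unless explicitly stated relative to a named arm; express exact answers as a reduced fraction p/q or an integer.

planetary set to be sized for 60/19 (Willis relation)
Willis with ω_ring = 0: ω_sun/ω_arm = (N1+N3)/N1; set equal to 60/19  ⇒  N3/N1 = 60/19 − 1 = 41/19
N3 = N1 + 2·N2  ⇒  N2/N1 = (N3/N1 − 1)/2 = (41/19 − 1)/2 = 11/19
smallest multiple with N1 ≥ 12 and N2 ≥ 10: k = 1  ⇒  N1 = 1·19 = 19, N2 = 1·11 = 11 (N1 ≤ 40, N2 ≤ 30, N2 ≠ N1 ✓), N3 = 19 + 2·11 = 41
check: (N1+N3)/N1 with N1 = 19, N3 = 41 gives 60/19; |achieved − target| = 0 ≤ 3/95 ✓

N1=19 N2=11 achieved=60/19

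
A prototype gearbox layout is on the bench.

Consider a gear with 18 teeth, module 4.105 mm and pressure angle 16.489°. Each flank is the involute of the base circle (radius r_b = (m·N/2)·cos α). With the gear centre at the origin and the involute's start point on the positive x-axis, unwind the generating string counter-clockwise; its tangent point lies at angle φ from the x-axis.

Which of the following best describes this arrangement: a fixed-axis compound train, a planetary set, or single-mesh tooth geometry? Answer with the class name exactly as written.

class = single-mesh tooth geometry [base-circle involute, m = 4.105, 18T]
classification: single-mesh tooth geometry

single-mesh tooth geometry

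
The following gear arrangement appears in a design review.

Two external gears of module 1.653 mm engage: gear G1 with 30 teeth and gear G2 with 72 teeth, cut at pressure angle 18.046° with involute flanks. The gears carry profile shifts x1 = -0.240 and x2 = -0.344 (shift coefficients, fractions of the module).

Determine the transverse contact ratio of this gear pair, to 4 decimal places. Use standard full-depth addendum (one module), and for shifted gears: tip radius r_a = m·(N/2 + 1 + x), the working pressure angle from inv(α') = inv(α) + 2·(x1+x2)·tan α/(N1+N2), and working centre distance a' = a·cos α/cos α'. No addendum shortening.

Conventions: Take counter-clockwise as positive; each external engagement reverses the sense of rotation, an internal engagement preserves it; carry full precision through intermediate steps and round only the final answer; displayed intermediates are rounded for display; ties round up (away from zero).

single-mesh involute tooth geometry (30T engaging 72T at module 1.653)
base radii: r_b1 = 23.575287, r_b2 = 56.580689
tip radii: r_a1 = 26.051280, r_a2 = 60.592368
inv(α') = inv(18.046°) + 2·(-0.240-0.344)·tan α/(30+72) = 0.00711461  ⇒  α' = 15.73182°
a' = a·cos α / cos α' = 84.3030·cos 18.046°/cos 15.73182° = 83.275363
action lengths: √(r_a1²−r_b1²) = 11.084901, √(r_a2²−r_b2²) = 21.680882
base pitch p_b = π·m·cos α = 4.937597
CR = (11.084901 + 21.680882 − 83.275363·sin 15.73182°)/4.937597 = 2.063131
contact ratio ≈ 2.0631

2.0631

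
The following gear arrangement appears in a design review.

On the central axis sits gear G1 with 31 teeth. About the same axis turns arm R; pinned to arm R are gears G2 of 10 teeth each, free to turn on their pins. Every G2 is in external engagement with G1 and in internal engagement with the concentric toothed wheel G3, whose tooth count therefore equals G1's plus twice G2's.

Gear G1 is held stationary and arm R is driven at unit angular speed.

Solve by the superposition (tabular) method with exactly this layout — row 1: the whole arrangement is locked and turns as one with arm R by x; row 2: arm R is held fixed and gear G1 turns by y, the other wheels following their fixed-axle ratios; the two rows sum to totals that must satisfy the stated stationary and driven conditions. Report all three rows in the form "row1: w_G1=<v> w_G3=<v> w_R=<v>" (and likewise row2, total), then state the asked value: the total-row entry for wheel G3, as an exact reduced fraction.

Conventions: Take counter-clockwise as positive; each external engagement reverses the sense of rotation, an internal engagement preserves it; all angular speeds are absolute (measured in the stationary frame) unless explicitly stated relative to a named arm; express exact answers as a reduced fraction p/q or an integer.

recognized (axles ride arm R): planetary set, 31/10/51 teeth
row 1 — lock + rotate with arm: ω_sun = ω_ring = ω_arm = x
row 2 (arm held, sun turns y): ω_ring = −(31/51)·y, ω_arm = 0
boundary: total ω_sun = x + y = 0 and total ω_arm = x = 1  ⇒  y = -1, x = 1
row 2 ring = −(31/51)·(-1) = 31/51
totals (row 1 + row 2): sun 1 + (-1) = 0, ring 1 + 31/51 = 82/51, arm 1 + 0 = 1
asked cell (total, ring) = 82/51

row1: w_G1=1 w_G3=1 w_R=1
row2: w_G1=-1 w_G3=31/51 w_R=0
total: w_G1=0 w_G3=82/51 w_R=1
asked value: 82/51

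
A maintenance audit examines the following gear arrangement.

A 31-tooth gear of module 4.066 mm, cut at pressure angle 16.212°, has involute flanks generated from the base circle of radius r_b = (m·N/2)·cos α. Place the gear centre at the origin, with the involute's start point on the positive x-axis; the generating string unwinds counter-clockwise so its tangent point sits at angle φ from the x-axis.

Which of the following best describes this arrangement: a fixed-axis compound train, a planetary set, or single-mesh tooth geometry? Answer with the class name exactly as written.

single-mesh tooth geometry

single-mesh involute tooth geometry (31T wheel at module 4.066)
classification: single-mesh tooth geometry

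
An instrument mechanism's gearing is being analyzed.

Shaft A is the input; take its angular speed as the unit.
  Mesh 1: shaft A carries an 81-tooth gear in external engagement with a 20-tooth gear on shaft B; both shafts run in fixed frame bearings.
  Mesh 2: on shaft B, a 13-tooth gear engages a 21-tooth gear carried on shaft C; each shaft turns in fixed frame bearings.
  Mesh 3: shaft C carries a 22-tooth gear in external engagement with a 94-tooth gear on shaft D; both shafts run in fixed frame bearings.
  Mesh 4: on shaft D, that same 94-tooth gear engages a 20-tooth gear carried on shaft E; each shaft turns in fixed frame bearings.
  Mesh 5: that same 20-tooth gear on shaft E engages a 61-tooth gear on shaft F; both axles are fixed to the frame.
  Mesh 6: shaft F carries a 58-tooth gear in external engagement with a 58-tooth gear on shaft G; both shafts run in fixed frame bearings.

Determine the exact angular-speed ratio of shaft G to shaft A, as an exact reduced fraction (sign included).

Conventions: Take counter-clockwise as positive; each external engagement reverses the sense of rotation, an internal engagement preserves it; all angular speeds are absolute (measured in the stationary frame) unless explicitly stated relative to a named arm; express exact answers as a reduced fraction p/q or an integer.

3861/4270

class = fixed-axis compound train [6 meshes; 6 ratios multiply, 6 sense flips]
mesh 1 [81T→20T]: running ratio 81/20, sense −
mesh 2 [13T→21T]: running ratio 351/140, sense +
mesh 3 [22T→94T]: running ratio 3861/6580, sense −
mesh 4 [94T→20T]: running ratio 3861/1400, sense +
mesh 5 [20T→61T]: running ratio 3861/4270, sense −
mesh 6 [58T→58T]: running ratio 3861/4270, sense +
ω_out/ω_in = 3861/4270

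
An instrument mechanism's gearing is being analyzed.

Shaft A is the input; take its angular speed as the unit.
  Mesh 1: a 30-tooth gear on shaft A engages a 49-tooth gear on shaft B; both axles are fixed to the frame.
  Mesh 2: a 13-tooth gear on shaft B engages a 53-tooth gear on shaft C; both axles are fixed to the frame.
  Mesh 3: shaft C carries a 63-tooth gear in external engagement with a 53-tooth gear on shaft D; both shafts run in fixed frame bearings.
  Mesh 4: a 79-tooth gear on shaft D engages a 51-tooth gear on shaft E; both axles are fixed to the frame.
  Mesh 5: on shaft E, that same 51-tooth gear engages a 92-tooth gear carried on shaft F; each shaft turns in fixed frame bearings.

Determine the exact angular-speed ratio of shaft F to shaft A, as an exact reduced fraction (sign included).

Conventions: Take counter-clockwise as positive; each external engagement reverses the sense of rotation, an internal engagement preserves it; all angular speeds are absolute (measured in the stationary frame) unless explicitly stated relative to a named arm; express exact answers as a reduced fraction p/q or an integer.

class = fixed-axis compound train [5 meshes; 5 ratios multiply, 5 sense flips]
mesh 1 [30T→49T]: running ratio 30/49, sense −
mesh 2 [13T→53T]: running ratio 390/2597, sense +
mesh 3 [63T→53T]: running ratio 3510/19663, sense −
mesh 4 [79T→51T]: running ratio 92430/334271, sense +
mesh 5 [51T→92T]: running ratio 138645/904498, sense −
ω_out/ω_in = -138645/904498

-138645/904498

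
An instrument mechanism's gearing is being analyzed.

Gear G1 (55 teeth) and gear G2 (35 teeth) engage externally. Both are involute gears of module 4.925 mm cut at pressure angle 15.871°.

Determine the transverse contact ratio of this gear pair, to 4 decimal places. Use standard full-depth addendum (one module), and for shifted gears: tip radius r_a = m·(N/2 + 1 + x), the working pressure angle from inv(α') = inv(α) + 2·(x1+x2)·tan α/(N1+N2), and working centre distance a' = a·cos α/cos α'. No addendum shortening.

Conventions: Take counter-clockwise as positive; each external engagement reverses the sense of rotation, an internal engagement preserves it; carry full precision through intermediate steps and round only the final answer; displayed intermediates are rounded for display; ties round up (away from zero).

1.9782

topology: single-mesh involute geometry — m = 4.925, 55T/35T pair
base radii: r_b1 = 130.274602, r_b2 = 82.902020
tip radii: r_a1 = 140.362500, r_a2 = 91.112500
no profile shift: α' = α, a' = a
action lengths: √(r_a1²−r_b1²) = 52.250928, √(r_a2²−r_b2²) = 37.798714
base pitch p_b = π·m·cos α = 14.882536
CR = (52.250928 + 37.798714 − 221.625000·sin 15.87100°)/14.882536 = 1.978246
contact ratio ≈ 1.9782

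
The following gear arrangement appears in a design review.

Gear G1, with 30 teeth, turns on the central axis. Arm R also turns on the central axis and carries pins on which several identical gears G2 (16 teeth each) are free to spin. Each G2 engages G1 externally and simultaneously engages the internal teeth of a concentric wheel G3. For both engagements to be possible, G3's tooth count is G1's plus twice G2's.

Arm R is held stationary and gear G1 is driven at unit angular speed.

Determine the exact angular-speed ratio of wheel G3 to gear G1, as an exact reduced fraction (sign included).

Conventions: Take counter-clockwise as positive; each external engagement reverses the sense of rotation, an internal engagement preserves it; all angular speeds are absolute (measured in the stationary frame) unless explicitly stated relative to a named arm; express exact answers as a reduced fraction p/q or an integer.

-15/31

class = planetary set [G3 = 30+2·16 = 62; Willis about the carrier]
ring teeth: 30 + 2·16 = 62
30(ω_sun−ω_arm) = −62(ω_ring−ω_arm),  ω_arm = 0, ω_sun = 1
ω_ring = 0 − (30/62)(1−0) = -15/31
ω_out/ω_in = -15/31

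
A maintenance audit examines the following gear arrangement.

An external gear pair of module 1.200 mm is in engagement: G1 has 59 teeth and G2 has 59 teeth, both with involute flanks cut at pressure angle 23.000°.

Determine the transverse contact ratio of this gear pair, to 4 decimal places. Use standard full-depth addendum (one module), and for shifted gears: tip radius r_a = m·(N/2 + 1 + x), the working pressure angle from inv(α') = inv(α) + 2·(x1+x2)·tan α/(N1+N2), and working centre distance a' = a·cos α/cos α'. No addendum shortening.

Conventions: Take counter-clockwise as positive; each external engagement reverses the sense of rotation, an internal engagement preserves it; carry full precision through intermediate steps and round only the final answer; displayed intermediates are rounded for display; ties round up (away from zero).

1.6328

topology: single-mesh involute geometry — m = 1.200, 59T/59T pair
base radii: r_b1 = 32.585872, r_b2 = 32.585872
tip radii: r_a1 = 36.600000, r_a2 = 36.600000
no profile shift: α' = α, a' = a
action lengths: √(r_a1²−r_b1²) = 16.664962, √(r_a2²−r_b2²) = 16.664962
base pitch p_b = π·m·cos α = 3.470222
CR = (16.664962 + 16.664962 − 70.800000·sin 23.00000°)/3.470222 = 1.632795
contact ratio ≈ 1.6328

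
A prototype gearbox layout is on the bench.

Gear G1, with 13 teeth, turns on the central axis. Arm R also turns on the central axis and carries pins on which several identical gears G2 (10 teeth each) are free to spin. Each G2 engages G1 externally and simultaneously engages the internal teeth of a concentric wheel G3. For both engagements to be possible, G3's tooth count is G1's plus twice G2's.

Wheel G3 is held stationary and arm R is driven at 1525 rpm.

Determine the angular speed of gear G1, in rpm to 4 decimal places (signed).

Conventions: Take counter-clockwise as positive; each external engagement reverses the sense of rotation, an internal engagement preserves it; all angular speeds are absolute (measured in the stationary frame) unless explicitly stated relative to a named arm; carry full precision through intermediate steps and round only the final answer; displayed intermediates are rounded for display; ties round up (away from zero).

recognized (axles ride arm R): planetary set, 13/10/33 teeth
normalise by the input: solve with ω_arm = 1, then scale by 1525 rpm
ring teeth: 13 + 2·10 = 33
13(ω_sun−ω_arm) = −33(ω_ring−ω_arm),  ω_ring = 0, ω_arm = 1
ω_sun = 1 − (33/13)(0−1) = 46/13
scale: ω_sun = 46/13 × 1525 rpm = +5396.1538 rpm

+5396.1538 rpm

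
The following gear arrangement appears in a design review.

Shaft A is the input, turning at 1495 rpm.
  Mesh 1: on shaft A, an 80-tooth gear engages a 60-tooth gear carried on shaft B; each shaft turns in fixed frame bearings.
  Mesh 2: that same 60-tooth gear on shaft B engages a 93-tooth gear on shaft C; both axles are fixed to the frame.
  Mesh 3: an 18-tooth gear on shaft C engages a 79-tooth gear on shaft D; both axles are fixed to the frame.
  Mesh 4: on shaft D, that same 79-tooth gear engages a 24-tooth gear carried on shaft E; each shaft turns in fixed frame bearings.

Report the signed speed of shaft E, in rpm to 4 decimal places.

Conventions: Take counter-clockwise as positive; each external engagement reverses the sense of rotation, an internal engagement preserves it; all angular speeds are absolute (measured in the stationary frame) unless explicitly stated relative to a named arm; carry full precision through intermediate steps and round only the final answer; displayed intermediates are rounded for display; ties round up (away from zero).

4-mesh fixed-axis compound train (all bearings frame-fixed)
mesh 1 [80T→60T]: ω = 1495.0000×80/60 = 1993.3333 rpm, sense flips to −
mesh 2 [60T→93T]: ω = 1993.3333×60/93 = 1286.0215 rpm, sense flips to +
mesh 3 [18T→79T]: ω = 1286.0215×18/79 = 293.0176 rpm, sense flips to −
mesh 4 [79T→24T]: ω = 293.0176×79/24 = 964.5161 rpm, sense flips to +
signed output speed = +964.5161 rpm

+964.5161 rpm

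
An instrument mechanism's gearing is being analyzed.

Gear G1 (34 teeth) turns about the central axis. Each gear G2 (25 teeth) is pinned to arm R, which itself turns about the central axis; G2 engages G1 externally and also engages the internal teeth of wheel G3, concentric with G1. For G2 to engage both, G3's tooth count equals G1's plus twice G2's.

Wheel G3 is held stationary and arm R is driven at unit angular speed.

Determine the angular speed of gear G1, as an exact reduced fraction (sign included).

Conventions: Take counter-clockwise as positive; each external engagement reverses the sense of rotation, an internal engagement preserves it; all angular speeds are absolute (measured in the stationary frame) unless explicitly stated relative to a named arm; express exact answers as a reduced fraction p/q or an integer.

59/17

planetary set (34T centre, 25T on arm, 84T internal) — Willis relation
ring teeth: 34 + 2·25 = 84
34(ω_sun−ω_arm) = −84(ω_ring−ω_arm),  ω_ring = 0, ω_arm = 1
ω_sun = 1 − (84/34)(0−1) = 59/17
exact speed ratio = 59/17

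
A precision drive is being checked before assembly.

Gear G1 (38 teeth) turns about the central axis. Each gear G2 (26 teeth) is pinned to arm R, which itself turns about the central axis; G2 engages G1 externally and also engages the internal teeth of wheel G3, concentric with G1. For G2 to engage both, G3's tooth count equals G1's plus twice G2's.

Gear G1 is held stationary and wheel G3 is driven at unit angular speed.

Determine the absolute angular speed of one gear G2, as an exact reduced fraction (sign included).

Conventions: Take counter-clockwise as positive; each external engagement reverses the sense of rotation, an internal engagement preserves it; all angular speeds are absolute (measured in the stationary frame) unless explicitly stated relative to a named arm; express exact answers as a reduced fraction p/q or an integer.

class = planetary set [G3 = 38+2·26 = 90; Willis about the carrier]
ring teeth: 38 + 2·26 = 90
38(ω_sun−ω_arm) = −90(ω_ring−ω_arm),  ω_sun = 0, ω_ring = 1
38(0−ω_arm) = −90(1−ω_arm)  ⇒  128·ω_arm = 90  ⇒  ω_arm = 45/64
sun–planet mesh: 38·(0−45/64) = −26·(ω_p−ω_arm)  ⇒  ω_p−ω_arm = 855/832
ω_p = 45/64 + 855/832 = 45/26
exact speed ratio = 45/26

45/26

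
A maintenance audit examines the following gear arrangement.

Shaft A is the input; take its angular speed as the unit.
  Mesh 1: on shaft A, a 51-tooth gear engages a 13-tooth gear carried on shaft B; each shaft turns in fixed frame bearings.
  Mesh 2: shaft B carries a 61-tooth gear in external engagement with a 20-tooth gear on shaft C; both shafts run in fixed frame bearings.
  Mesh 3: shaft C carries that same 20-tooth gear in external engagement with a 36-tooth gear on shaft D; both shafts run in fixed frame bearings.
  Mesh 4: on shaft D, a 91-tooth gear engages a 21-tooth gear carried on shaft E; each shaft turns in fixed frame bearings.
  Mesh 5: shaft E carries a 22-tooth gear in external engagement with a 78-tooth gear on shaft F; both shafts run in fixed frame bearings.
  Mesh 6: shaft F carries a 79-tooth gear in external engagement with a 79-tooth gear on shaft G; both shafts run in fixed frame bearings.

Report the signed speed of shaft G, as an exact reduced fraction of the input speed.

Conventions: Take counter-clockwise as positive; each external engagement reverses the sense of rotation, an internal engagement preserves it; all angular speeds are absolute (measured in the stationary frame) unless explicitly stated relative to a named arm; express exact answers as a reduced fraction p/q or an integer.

6-mesh fixed-axis compound train (all bearings frame-fixed)
mesh 1 [51T→13T]: |ω|/ω_in = 1×51/13 = 51/13, sense flips to −
mesh 2 [61T→20T]: |ω|/ω_in = (51/13)×61/20 = 3111/260, sense flips to +
mesh 3 [20T→36T]: |ω|/ω_in = (3111/260)×20/36 = 1037/156, sense flips to −
mesh 4 [91T→21T]: |ω|/ω_in = (1037/156)×91/21 = 1037/36, sense flips to +
mesh 5 [22T→78T]: |ω|/ω_in = (1037/36)×22/78 = 11407/1404, sense flips to −
mesh 6 [79T→79T]: |ω|/ω_in = (11407/1404)×79/79 = 11407/1404, sense flips to +
signed output speed (× input speed) = 11407/1404

11407/1404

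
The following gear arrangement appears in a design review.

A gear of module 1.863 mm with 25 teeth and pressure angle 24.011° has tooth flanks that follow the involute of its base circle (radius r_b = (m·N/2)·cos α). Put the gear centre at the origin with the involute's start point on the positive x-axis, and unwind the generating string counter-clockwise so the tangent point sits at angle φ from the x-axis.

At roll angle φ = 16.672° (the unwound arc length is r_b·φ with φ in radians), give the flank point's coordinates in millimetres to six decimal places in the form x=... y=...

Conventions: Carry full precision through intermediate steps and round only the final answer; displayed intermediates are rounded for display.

topology: single-mesh involute geometry — m = 1.863, N = 25
pitch radius r_p = m·N/2 = 1.863·25/2 = 23.287500
base radius r_b = r_p·cos α = 23.287500·cos 24.011° = 21.272371
roll angle φ = 16.672° = 0.29098129 rad
x = r_b·(cos φ + φ·sin φ) = 22.153965
y = r_b·(sin φ − φ·cos φ) = 0.173224

x=22.153965 y=0.173224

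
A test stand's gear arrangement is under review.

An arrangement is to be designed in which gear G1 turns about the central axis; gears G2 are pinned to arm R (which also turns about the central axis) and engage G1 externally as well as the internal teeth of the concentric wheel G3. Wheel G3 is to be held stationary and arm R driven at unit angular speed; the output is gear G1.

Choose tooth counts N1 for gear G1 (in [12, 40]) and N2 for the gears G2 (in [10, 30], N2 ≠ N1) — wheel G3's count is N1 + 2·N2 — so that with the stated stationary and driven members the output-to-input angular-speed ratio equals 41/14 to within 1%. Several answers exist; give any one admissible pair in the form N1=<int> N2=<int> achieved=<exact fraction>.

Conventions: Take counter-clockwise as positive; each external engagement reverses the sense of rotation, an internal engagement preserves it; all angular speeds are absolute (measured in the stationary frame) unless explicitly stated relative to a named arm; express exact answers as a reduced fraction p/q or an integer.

design class (target 41/14): planetary set
Willis with ω_ring = 0: ω_sun/ω_arm = (N1+N3)/N1; set equal to 41/14  ⇒  N3/N1 = 41/14 − 1 = 27/14
N3 = N1 + 2·N2  ⇒  N2/N1 = (N3/N1 − 1)/2 = (27/14 − 1)/2 = 13/28
smallest multiple with N1 ≥ 12 and N2 ≥ 10: k = 1  ⇒  N1 = 1·28 = 28, N2 = 1·13 = 13 (N1 ≤ 40, N2 ≤ 30, N2 ≠ N1 ✓), N3 = 28 + 2·13 = 54
check: (N1+N3)/N1 with N1 = 28, N3 = 54 gives 41/14; |achieved − target| = 0 ≤ 41/1400 ✓

N1=28 N2=13 achieved=41/14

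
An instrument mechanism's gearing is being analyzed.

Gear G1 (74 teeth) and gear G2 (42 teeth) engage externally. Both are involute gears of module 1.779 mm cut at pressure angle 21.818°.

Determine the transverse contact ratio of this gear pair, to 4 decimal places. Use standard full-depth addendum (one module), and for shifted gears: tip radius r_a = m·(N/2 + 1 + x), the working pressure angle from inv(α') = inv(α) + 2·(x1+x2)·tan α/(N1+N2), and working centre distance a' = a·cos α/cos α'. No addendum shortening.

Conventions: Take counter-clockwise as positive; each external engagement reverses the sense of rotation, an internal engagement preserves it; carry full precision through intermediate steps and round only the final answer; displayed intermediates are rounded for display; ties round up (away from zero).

1.6762

recognized (one external pair, fixed centres): single-mesh tooth geometry, m = 1.779, N1 = 74, N2 = 42
base radii: r_b1 = 61.108040, r_b2 = 34.682942
tip radii: r_a1 = 67.602000, r_a2 = 39.138000
no profile shift: α' = α, a' = a
action lengths: √(r_a1²−r_b1²) = 28.910860, √(r_a2²−r_b2²) = 18.134955
base pitch p_b = π·m·cos α = 5.188556
CR = (28.910860 + 18.134955 − 103.182000·sin 21.81800°)/5.188556 = 1.676236
contact ratio ≈ 1.6762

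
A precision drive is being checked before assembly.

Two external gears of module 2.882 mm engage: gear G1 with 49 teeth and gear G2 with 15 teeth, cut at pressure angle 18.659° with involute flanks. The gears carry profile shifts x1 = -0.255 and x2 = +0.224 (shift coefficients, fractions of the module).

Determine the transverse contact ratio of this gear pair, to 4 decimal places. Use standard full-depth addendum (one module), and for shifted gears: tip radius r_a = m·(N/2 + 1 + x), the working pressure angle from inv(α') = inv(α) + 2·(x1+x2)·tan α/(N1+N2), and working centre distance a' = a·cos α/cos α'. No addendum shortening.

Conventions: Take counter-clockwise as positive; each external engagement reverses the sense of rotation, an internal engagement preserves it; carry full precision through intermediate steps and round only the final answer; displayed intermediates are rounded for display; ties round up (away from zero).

1.6280

recognized (one external pair, fixed centres): single-mesh tooth geometry, m = 2.882, N1 = 49, N2 = 15
base radii: r_b1 = 66.897753, r_b2 = 20.478904
tip radii: r_a1 = 72.756090, r_a2 = 25.142568
inv(α') = inv(18.659°) + 2·(-0.255+0.224)·tan α/(49+15) = 0.01169583  ⇒  α' = 18.49305°
a' = a·cos α / cos α' = 92.2240·cos 18.659°/cos 18.49305° = 92.134274
action lengths: √(r_a1²−r_b1²) = 28.603134, √(r_a2²−r_b2²) = 14.586405
base pitch p_b = π·m·cos α = 8.578183
CR = (28.603134 + 14.586405 − 92.134274·sin 18.49305°)/8.578183 = 1.628026
contact ratio ≈ 1.6280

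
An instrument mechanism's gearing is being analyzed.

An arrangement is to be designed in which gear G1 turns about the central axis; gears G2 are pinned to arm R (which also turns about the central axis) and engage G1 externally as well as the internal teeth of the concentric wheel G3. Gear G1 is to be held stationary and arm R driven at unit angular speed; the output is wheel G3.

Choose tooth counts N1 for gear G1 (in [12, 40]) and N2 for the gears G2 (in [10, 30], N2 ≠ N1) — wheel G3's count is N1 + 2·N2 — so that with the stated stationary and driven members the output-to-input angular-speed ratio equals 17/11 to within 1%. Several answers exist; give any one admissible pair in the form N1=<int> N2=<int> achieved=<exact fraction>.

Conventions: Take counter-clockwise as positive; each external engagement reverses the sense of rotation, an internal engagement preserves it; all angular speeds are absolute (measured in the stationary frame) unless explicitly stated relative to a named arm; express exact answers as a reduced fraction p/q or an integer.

topology: planetary set — design target 17/11, arm = carrier (Willis)
Willis with ω_sun = 0: ω_ring/ω_arm = (N1+N3)/N3; set equal to 17/11  ⇒  N3/N1 = 1/(17/11 − 1) = 11/6
N3 = N1 + 2·N2  ⇒  N2/N1 = (N3/N1 − 1)/2 = (11/6 − 1)/2 = 5/12
smallest multiple with N1 ≥ 12 and N2 ≥ 10: k = 2  ⇒  N1 = 2·12 = 24, N2 = 2·5 = 10 (N1 ≤ 40, N2 ≤ 30, N2 ≠ N1 ✓), N3 = 24 + 2·10 = 44
check: (N1+N3)/N3 with N1 = 24, N3 = 44 gives 17/11; |achieved − target| = 0 ≤ 17/1100 ✓

N1=24 N2=10 achieved=17/11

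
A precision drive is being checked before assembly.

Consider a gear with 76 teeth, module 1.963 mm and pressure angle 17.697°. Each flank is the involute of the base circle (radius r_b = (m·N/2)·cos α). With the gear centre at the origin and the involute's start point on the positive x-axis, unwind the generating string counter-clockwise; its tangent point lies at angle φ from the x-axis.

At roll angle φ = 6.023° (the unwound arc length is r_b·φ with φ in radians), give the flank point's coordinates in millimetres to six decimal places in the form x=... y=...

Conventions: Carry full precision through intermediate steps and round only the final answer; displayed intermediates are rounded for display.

x=71.455579 y=0.027486

single-mesh involute tooth geometry (76T wheel at module 1.963)
pitch radius r_p = m·N/2 = 1.963·76/2 = 74.594000
base radius r_b = r_p·cos α = 74.594000·cos 17.697° = 71.064018
roll angle φ = 6.023° = 0.10512118 rad
x = r_b·(cos φ + φ·sin φ) = 71.455579
y = r_b·(sin φ − φ·cos φ) = 0.027486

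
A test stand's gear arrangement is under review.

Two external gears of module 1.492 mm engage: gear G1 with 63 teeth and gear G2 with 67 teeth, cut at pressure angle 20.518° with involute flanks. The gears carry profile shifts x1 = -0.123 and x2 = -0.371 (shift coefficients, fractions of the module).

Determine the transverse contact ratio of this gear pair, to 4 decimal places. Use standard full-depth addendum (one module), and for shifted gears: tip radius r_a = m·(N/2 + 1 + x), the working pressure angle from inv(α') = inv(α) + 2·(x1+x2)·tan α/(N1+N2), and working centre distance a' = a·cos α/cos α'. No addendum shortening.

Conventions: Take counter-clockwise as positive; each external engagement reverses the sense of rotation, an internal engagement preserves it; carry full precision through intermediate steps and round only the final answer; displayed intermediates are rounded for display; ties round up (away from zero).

1.8632

class = single-mesh tooth geometry [involute pair 63T × 67T, m = 1.492]
base radii: r_b1 = 44.016547, r_b2 = 46.811248
tip radii: r_a1 = 48.306484, r_a2 = 50.920468
inv(α') = inv(20.518°) + 2·(-0.123-0.371)·tan α/(63+67) = 0.01329190  ⇒  α' = 19.27446°
a' = a·cos α / cos α' = 96.9800·cos 20.518°/cos 19.27446° = 96.221168
action lengths: √(r_a1²−r_b1²) = 19.901257, √(r_a2²−r_b2²) = 20.039988
base pitch p_b = π·m·cos α = 4.389907
CR = (19.901257 + 20.039988 − 96.221168·sin 19.27446°)/4.389907 = 1.863192
contact ratio ≈ 1.8632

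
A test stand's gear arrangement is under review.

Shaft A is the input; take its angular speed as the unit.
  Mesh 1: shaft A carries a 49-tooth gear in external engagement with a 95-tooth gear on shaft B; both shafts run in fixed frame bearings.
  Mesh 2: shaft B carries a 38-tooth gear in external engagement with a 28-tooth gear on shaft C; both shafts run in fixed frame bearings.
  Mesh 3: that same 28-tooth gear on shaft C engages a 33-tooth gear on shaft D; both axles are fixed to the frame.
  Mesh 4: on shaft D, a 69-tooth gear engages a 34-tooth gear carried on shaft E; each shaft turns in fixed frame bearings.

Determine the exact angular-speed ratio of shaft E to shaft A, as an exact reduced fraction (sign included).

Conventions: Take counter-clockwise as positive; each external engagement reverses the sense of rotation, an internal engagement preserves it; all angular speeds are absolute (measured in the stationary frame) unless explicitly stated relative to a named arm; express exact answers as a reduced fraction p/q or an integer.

class = fixed-axis compound train [4 meshes; 4 ratios multiply, 4 sense flips]
mesh 1 [49T→95T]: running ratio 49/95, sense −
mesh 2 [38T→28T]: running ratio 7/10, sense +
mesh 3 [28T→33T]: running ratio 98/165, sense −
mesh 4 [69T→34T]: running ratio 1127/935, sense +
ω_out/ω_in = 1127/935

1127/935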